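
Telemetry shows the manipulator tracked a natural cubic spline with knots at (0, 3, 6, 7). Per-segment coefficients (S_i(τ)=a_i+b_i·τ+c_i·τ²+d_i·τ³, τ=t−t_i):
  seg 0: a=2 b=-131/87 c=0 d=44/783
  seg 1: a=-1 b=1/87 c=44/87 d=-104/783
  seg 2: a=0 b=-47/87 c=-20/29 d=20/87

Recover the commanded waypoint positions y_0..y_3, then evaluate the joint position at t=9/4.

y_0=2 y_1=-1 y_2=0 y_3=-1
S(9/4) = -347/464

y_0 = S_0(0) = a_0 = 2
y_1 = S_1(0) = a_1 = -1
y_2 = S_2(0) = a_2 = 0
y_3 = S_2(1) = -1
t_q=9/4 is in segment 0 (τ=9/4); S_0(τ)=-347/464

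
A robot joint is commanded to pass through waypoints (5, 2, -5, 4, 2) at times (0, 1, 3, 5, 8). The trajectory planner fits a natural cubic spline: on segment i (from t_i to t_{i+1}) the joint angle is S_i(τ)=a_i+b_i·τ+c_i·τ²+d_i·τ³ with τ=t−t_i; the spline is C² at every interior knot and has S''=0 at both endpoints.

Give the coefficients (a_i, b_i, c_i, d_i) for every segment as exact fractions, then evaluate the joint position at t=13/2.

Δ: Δ0=-3, Δ1=-7/2, Δ2=9/2, Δ3=-2/3
row 1: diag=6, rhs=-3; c'=1/3, d'=-1/2
row 2: denom=8−2·1/3=22/3; d'=(48−2·-1/2)/(22/3)=147/22
row 3: denom=10−2·3/11=104/11; d'=(-31−2·147/22)/(104/11)=-61/13
back: M3=-61/13
back: M2=147/22−3/11·-61/13=207/26
back: M1=-1/2−1/3·207/26=-41/13
M: M0=0, M1=-41/13, M2=207/26, M3=-61/13, M4=0
seg 0: a=5, c=M0/2=0, d=(M1−M0)/(6·1)=-41/78, b=Δ0−h0·(2M0+M1)/6=-193/78
seg 1: a=2, c=M1/2=-41/26, d=(M2−M1)/(6·2)=289/312, b=Δ1−h1·(2M1+M2)/6=-158/39
seg 2: a=-5, c=M2/2=207/52, d=(M3−M2)/(6·2)=-329/312, b=Δ2−h2·(2M2+M3)/6=59/78
seg 3: a=4, c=M3/2=-61/26, d=(M4−M3)/(6·3)=61/234, b=Δ3−h3·(2M3+M4)/6=157/39
t_q=13/2 → seg 3, τ=3/2; S=4+157/39·τ+-61/26·τ²+61/234·τ³=1173/208

  seg 0: a=5 b=-193/78 c=0 d=-41/78
  seg 1: a=2 b=-158/39 c=-41/26 d=289/312
  seg 2: a=-5 b=59/78 c=207/52 d=-329/312
  seg 3: a=4 b=157/39 c=-61/26 d=61/234
S(13/2) = 1173/208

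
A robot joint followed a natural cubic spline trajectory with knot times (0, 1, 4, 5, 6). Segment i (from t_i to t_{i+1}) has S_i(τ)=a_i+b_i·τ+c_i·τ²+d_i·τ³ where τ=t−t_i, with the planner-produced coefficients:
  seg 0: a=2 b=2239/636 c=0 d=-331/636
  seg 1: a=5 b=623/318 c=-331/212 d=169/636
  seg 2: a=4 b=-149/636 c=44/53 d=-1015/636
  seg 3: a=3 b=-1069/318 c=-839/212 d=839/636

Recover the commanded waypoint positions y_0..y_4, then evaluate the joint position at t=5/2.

y_0 = S_0(0) = a_0 = 2
y_1 = S_1(0) = a_1 = 5
y_2 = S_2(0) = a_2 = 4
y_3 = S_3(0) = a_3 = 3
y_4 = S_3(1) = -3
t_q=5/2 is in segment 1 (τ=3/2); S_1(τ)=9027/1696

y_0=2 y_1=5 y_2=4 y_3=3 y_4=-3
S(5/2) = 9027/1696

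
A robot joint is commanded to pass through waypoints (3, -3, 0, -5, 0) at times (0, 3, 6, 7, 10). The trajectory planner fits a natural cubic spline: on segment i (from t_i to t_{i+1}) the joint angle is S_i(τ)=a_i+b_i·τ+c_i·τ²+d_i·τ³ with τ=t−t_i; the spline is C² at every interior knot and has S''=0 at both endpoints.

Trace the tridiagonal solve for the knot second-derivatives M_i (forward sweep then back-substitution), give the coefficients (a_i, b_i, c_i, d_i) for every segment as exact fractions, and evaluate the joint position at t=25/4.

  seg 0: a=3 b=-809/228 c=0 d=353/2052
  seg 1: a=-3 b=125/114 c=353/228 d=-1081/2052
  seg 2: a=0 b=-875/228 c=-182/57 d=463/228
  seg 3: a=-5 b=-157/38 c=661/228 d=-661/2052
S(25/4) = -5483/4864

Δ: Δ0=-2, Δ1=1, Δ2=-5, Δ3=5/3
row 1: diag=12, rhs=18; c'=1/4, d'=3/2
row 2: denom=8−3·1/4=29/4; d'=(-36−3·3/2)/(29/4)=-162/29
row 3: denom=8−1·4/29=228/29; d'=(40−1·-162/29)/(228/29)=661/114
back: M3=661/114
back: M2=-162/29−4/29·661/114=-364/57
back: M1=3/2−1/4·-364/57=353/114
M: M0=0, M1=353/114, M2=-364/57, M3=661/114, M4=0
seg 0: a=3, c=M0/2=0, d=(M1−M0)/(6·3)=353/2052, b=Δ0−h0·(2M0+M1)/6=-809/228
seg 1: a=-3, c=M1/2=353/228, d=(M2−M1)/(6·3)=-1081/2052, b=Δ1−h1·(2M1+M2)/6=125/114
seg 2: a=0, c=M2/2=-182/57, d=(M3−M2)/(6·1)=463/228, b=Δ2−h2·(2M2+M3)/6=-875/228
seg 3: a=-5, c=M3/2=661/228, d=(M4−M3)/(6·3)=-661/2052, b=Δ3−h3·(2M3+M4)/6=-157/38
t_q=25/4 → seg 2, τ=1/4; S=0+-875/228·τ+-182/57·τ²+463/228·τ³=-5483/4864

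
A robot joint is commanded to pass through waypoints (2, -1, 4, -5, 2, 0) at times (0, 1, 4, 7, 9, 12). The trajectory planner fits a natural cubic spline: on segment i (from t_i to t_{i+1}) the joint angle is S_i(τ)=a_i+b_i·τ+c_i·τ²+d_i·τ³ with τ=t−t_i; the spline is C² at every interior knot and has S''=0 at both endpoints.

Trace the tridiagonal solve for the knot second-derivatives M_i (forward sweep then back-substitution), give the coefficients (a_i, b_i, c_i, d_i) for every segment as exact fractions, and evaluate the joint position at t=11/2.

  seg 0: a=2 b=-622/159 c=0 d=145/159
  seg 1: a=-1 b=-187/159 c=145/53 d=-853/1431
  seg 2: a=4 b=-136/159 c=-418/159 d=913/1431
  seg 3: a=-5 b=95/159 c=165/53 d=-1057/1272
  seg 4: a=2 b=979/318 c=-397/212 d=397/1908
S(11/2) = -443/424

Δ: Δ0=-3, Δ1=5/3, Δ2=-3, Δ3=7/2, Δ4=-2/3
row 1: diag=8, rhs=28; c'=3/8, d'=7/2
row 2: denom=12−3·3/8=87/8; d'=(-28−3·7/2)/(87/8)=-308/87
row 3: denom=10−3·8/29=266/29; d'=(39−3·-308/87)/(266/29)=1439/266
row 4: denom=10−2·29/133=1272/133; d'=(-25−2·1439/266)/(1272/133)=-397/106
back: M4=-397/106
back: M3=1439/266−29/133·-397/106=330/53
back: M2=-308/87−8/29·330/53=-836/159
back: M1=7/2−3/8·-836/159=290/53
M: M0=0, M1=290/53, M2=-836/159, M3=330/53, M4=-397/106, M5=0
seg 0: a=2, c=M0/2=0, d=(M1−M0)/(6·1)=145/159, b=Δ0−h0·(2M0+M1)/6=-622/159
seg 1: a=-1, c=M1/2=145/53, d=(M2−M1)/(6·3)=-853/1431, b=Δ1−h1·(2M1+M2)/6=-187/159
seg 2: a=4, c=M2/2=-418/159, d=(M3−M2)/(6·3)=913/1431, b=Δ2−h2·(2M2+M3)/6=-136/159
seg 3: a=-5, c=M3/2=165/53, d=(M4−M3)/(6·2)=-1057/1272, b=Δ3−h3·(2M3+M4)/6=95/159
seg 4: a=2, c=M4/2=-397/212, d=(M5−M4)/(6·3)=397/1908, b=Δ4−h4·(2M4+M5)/6=979/318
t_q=11/2 → seg 2, τ=3/2; S=4+-136/159·τ+-418/159·τ²+913/1431·τ³=-443/424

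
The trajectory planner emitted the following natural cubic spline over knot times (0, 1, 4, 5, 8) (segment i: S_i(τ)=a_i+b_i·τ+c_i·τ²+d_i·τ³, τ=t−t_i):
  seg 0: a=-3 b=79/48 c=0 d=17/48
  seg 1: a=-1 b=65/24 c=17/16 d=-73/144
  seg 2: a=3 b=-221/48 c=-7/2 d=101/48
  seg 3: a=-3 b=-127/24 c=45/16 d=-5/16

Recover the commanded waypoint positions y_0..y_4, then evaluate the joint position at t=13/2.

y_0 = S_0(0) = a_0 = -3
y_1 = S_1(0) = a_1 = -1
y_2 = S_2(0) = a_2 = 3
y_3 = S_3(0) = a_3 = -3
y_4 = S_3(3) = -2
t_q=13/2 is in segment 3 (τ=3/2); S_3(τ)=-725/128

y_0=-3 y_1=-1 y_2=3 y_3=-3 y_4=-2
S(13/2) = -725/128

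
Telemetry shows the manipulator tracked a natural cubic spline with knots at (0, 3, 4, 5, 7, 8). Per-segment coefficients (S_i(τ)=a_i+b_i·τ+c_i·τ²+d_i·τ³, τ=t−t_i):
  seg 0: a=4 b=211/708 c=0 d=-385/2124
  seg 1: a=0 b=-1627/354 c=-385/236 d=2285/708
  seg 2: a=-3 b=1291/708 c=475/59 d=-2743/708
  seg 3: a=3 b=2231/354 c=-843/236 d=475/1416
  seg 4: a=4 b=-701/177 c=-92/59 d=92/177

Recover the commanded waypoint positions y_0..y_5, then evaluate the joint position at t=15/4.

y_0 = S_0(0) = a_0 = 4
y_1 = S_1(0) = a_1 = 0
y_2 = S_2(0) = a_2 = -3
y_3 = S_3(0) = a_3 = 3
y_4 = S_4(0) = a_4 = 4
y_5 = S_4(1) = -1
t_q=15/4 is in segment 1 (τ=3/4); S_1(τ)=-45359/15104

y_0=4 y_1=0 y_2=-3 y_3=3 y_4=4 y_5=-1
S(15/4) = -45359/15104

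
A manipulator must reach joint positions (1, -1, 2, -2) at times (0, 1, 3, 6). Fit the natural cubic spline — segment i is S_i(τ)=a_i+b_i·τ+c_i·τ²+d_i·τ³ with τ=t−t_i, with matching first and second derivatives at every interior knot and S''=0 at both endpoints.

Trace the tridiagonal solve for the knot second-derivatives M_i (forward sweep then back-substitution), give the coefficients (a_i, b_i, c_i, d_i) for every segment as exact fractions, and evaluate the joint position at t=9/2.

Δ: Δ0=-2, Δ1=3/2, Δ2=-4/3
row 1: diag=6, rhs=21; c'=1/3, d'=7/2
row 2: denom=10−2·1/3=28/3; d'=(-17−2·7/2)/(28/3)=-18/7
back: M2=-18/7
back: M1=7/2−1/3·-18/7=61/14
M: M0=0, M1=61/14, M2=-18/7, M3=0
seg 0: a=1, c=M0/2=0, d=(M1−M0)/(6·1)=61/84, b=Δ0−h0·(2M0+M1)/6=-229/84
seg 1: a=-1, c=M1/2=61/28, d=(M2−M1)/(6·2)=-97/168, b=Δ1−h1·(2M1+M2)/6=-23/42
seg 2: a=2, c=M2/2=-9/7, d=(M3−M2)/(6·3)=1/7, b=Δ2−h2·(2M2+M3)/6=26/21
t_q=9/2 → seg 2, τ=3/2; S=2+26/21·τ+-9/7·τ²+1/7·τ³=81/56

  seg 0: a=1 b=-229/84 c=0 d=61/84
  seg 1: a=-1 b=-23/42 c=61/28 d=-97/168
  seg 2: a=2 b=26/21 c=-9/7 d=1/7
S(9/2) = 81/56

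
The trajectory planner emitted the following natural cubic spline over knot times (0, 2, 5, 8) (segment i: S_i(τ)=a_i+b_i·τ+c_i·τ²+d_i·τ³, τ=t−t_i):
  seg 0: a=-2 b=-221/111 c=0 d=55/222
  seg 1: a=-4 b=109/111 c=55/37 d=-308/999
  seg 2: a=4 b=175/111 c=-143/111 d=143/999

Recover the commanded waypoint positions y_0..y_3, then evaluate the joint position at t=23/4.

y_0 = S_0(0) = a_0 = -2
y_1 = S_1(0) = a_1 = -4
y_2 = S_2(0) = a_2 = 4
y_3 = S_2(3) = 1
t_q=23/4 is in segment 2 (τ=3/4); S_2(τ)=10699/2368

y_0=-2 y_1=-4 y_2=4 y_3=1
S(23/4) = 10699/2368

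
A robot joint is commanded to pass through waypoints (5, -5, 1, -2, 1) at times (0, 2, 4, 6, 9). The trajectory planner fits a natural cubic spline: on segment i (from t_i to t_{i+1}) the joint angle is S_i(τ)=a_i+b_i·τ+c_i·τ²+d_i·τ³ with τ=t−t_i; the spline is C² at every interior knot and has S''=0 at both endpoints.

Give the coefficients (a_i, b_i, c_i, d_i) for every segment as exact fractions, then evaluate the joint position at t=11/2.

Δ: Δ0=-5, Δ1=3, Δ2=-3/2, Δ3=1
row 1: diag=8, rhs=48; c'=1/4, d'=6
row 2: denom=8−2·1/4=15/2; d'=(-27−2·6)/(15/2)=-26/5
row 3: denom=10−2·4/15=142/15; d'=(15−2·-26/5)/(142/15)=381/142
back: M3=381/142
back: M2=-26/5−4/15·381/142=-420/71
back: M1=6−1/4·-420/71=531/71
M: M0=0, M1=531/71, M2=-420/71, M3=381/142, M4=0
seg 0: a=5, c=M0/2=0, d=(M1−M0)/(6·2)=177/284, b=Δ0−h0·(2M0+M1)/6=-532/71
seg 1: a=-5, c=M1/2=531/142, d=(M2−M1)/(6·2)=-317/284, b=Δ1−h1·(2M1+M2)/6=-1/71
seg 2: a=1, c=M2/2=-210/71, d=(M3−M2)/(6·2)=407/568, b=Δ2−h2·(2M2+M3)/6=110/71
seg 3: a=-2, c=M3/2=381/284, d=(M4−M3)/(6·3)=-127/852, b=Δ3−h3·(2M3+M4)/6=-239/142
t_q=11/2 → seg 2, τ=3/2; S=1+110/71·τ+-210/71·τ²+407/568·τ³=-4147/4544

  seg 0: a=5 b=-532/71 c=0 d=177/284
  seg 1: a=-5 b=-1/71 c=531/142 d=-317/284
  seg 2: a=1 b=110/71 c=-210/71 d=407/568
  seg 3: a=-2 b=-239/142 c=381/284 d=-127/852
S(11/2) = -4147/4544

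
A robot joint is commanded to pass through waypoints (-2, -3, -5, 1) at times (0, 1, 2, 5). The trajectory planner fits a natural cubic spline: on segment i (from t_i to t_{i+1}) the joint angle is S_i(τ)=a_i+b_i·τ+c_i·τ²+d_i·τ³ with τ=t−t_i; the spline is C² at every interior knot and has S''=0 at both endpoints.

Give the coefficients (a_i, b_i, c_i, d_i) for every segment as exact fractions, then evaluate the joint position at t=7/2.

  seg 0: a=-2 b=-19/31 c=0 d=-12/31
  seg 1: a=-3 b=-55/31 c=-36/31 d=29/31
  seg 2: a=-5 b=-40/31 c=51/31 d=-17/93
S(7/2) = -955/248

Δ: Δ0=-1, Δ1=-2, Δ2=2
row 1: diag=4, rhs=-6; c'=1/4, d'=-3/2
row 2: denom=8−1·1/4=31/4; d'=(24−1·-3/2)/(31/4)=102/31
back: M2=102/31
back: M1=-3/2−1/4·102/31=-72/31
M: M0=0, M1=-72/31, M2=102/31, M3=0
seg 0: a=-2, c=M0/2=0, d=(M1−M0)/(6·1)=-12/31, b=Δ0−h0·(2M0+M1)/6=-19/31
seg 1: a=-3, c=M1/2=-36/31, d=(M2−M1)/(6·1)=29/31, b=Δ1−h1·(2M1+M2)/6=-55/31
seg 2: a=-5, c=M2/2=51/31, d=(M3−M2)/(6·3)=-17/93, b=Δ2−h2·(2M2+M3)/6=-40/31
t_q=7/2 → seg 2, τ=3/2; S=-5+-40/31·τ+51/31·τ²+-17/93·τ³=-955/248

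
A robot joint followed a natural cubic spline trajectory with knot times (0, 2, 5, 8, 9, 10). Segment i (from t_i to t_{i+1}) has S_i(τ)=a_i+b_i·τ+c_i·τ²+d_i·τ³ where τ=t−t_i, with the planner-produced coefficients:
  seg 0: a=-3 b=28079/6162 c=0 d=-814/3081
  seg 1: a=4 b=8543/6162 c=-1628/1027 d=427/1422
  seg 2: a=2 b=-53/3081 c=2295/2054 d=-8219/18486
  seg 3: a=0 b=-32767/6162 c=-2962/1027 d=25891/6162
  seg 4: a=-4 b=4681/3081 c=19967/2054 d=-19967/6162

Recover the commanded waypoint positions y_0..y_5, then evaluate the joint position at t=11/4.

y_0 = S_0(0) = a_0 = -3
y_1 = S_1(0) = a_1 = 4
y_2 = S_2(0) = a_2 = 2
y_3 = S_3(0) = a_3 = 0
y_4 = S_4(0) = a_4 = -4
y_5 = S_4(1) = 4
t_q=11/4 is in segment 1 (τ=3/4); S_1(τ)=561949/131456

y_0=-3 y_1=4 y_2=2 y_3=0 y_4=-4 y_5=4
S(11/4) = 561949/131456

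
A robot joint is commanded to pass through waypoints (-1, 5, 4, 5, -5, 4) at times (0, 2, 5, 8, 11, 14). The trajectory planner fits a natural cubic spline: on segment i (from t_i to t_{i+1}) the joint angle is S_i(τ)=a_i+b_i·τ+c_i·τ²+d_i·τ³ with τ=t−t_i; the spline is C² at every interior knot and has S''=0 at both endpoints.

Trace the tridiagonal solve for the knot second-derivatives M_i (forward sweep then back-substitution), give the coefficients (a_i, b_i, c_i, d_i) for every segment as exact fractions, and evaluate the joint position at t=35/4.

  seg 0: a=-1 b=5941/1545 c=0 d=-653/3090
  seg 1: a=5 b=2023/1545 c=-653/515 d=371/1545
  seg 2: a=4 b=286/1545 c=92/103 d=-3911/13905
  seg 3: a=5 b=-3167/1545 c=-2531/1545 d=374/927
  seg 4: a=-5 b=-1523/1545 c=3079/1545 d=-3079/13905
S(35/4) = 44683/16480

Δ: Δ0=3, Δ1=-1/3, Δ2=1/3, Δ3=-10/3, Δ4=3
row 1: diag=10, rhs=-20; c'=3/10, d'=-2
row 2: denom=12−3·3/10=111/10; d'=(4−3·-2)/(111/10)=100/111
row 3: denom=12−3·10/37=414/37; d'=(-22−3·100/111)/(414/37)=-457/207
row 4: denom=12−3·37/138=515/46; d'=(38−3·-457/207)/(515/46)=6158/1545
back: M4=6158/1545
back: M3=-457/207−37/138·6158/1545=-5062/1545
back: M2=100/111−10/37·-5062/1545=184/103
back: M1=-2−3/10·184/103=-1306/515
M: M0=0, M1=-1306/515, M2=184/103, M3=-5062/1545, M4=6158/1545, M5=0
seg 0: a=-1, c=M0/2=0, d=(M1−M0)/(6·2)=-653/3090, b=Δ0−h0·(2M0+M1)/6=5941/1545
seg 1: a=5, c=M1/2=-653/515, d=(M2−M1)/(6·3)=371/1545, b=Δ1−h1·(2M1+M2)/6=2023/1545
seg 2: a=4, c=M2/2=92/103, d=(M3−M2)/(6·3)=-3911/13905, b=Δ2−h2·(2M2+M3)/6=286/1545
seg 3: a=5, c=M3/2=-2531/1545, d=(M4−M3)/(6·3)=374/927, b=Δ3−h3·(2M3+M4)/6=-3167/1545
seg 4: a=-5, c=M4/2=3079/1545, d=(M5−M4)/(6·3)=-3079/13905, b=Δ4−h4·(2M4+M5)/6=-1523/1545
t_q=35/4 → seg 3, τ=3/4; S=5+-3167/1545·τ+-2531/1545·τ²+374/927·τ³=44683/16480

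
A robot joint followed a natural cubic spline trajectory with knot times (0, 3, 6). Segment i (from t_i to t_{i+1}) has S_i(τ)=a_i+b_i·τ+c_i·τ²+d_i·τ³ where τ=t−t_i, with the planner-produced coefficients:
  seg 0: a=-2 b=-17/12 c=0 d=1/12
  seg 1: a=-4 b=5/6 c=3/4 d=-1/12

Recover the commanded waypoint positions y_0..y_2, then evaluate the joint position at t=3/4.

y_0=-2 y_1=-4 y_2=3
S(3/4) = -775/256

y_0 = S_0(0) = a_0 = -2
y_1 = S_1(0) = a_1 = -4
y_2 = S_1(3) = 3
t_q=3/4 is in segment 0 (τ=3/4); S_0(τ)=-775/256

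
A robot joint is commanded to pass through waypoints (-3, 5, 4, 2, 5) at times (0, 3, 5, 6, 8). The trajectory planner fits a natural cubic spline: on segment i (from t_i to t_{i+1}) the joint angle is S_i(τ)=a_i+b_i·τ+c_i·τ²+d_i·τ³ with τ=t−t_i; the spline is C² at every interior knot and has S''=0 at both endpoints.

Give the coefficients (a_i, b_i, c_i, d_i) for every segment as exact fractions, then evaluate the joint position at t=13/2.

Δ: Δ0=8/3, Δ1=-1/2, Δ2=-2, Δ3=3/2
row 1: diag=10, rhs=-19; c'=1/5, d'=-19/10
row 2: denom=6−2·1/5=28/5; d'=(-9−2·-19/10)/(28/5)=-13/14
row 3: denom=6−1·5/28=163/28; d'=(21−1·-13/14)/(163/28)=614/163
back: M3=614/163
back: M2=-13/14−5/28·614/163=-261/163
back: M1=-19/10−1/5·-261/163=-515/326
M: M0=0, M1=-515/326, M2=-261/163, M3=614/163, M4=0
seg 0: a=-3, c=M0/2=0, d=(M1−M0)/(6·3)=-515/5868, b=Δ0−h0·(2M0+M1)/6=6761/1956
seg 1: a=5, c=M1/2=-515/652, d=(M2−M1)/(6·2)=-7/3912, b=Δ1−h1·(2M1+M2)/6=1063/978
seg 2: a=4, c=M2/2=-261/326, d=(M3−M2)/(6·1)=875/978, b=Δ2−h2·(2M2+M3)/6=-1024/489
seg 3: a=2, c=M3/2=307/163, d=(M4−M3)/(6·2)=-307/978, b=Δ3−h3·(2M3+M4)/6=-989/978
t_q=13/2 → seg 3, τ=1/2; S=2+-989/978·τ+307/163·τ²+-307/978·τ³=5023/2608

  seg 0: a=-3 b=6761/1956 c=0 d=-515/5868
  seg 1: a=5 b=1063/978 c=-515/652 d=-7/3912
  seg 2: a=4 b=-1024/489 c=-261/326 d=875/978
  seg 3: a=2 b=-989/978 c=307/163 d=-307/978
S(13/2) = 5023/2608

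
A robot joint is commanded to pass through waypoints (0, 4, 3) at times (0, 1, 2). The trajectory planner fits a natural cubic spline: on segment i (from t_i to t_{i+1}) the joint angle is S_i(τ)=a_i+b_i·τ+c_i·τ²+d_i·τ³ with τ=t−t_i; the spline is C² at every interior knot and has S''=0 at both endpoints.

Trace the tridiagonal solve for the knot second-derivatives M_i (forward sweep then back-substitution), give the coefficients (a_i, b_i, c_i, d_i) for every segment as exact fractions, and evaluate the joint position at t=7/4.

Δ: Δ0=4, Δ1=-1
row 1: diag=4, rhs=-30; c'=1/4, d'=-15/2
back: M1=-15/2
M: M0=0, M1=-15/2, M2=0
seg 0: a=0, c=M0/2=0, d=(M1−M0)/(6·1)=-5/4, b=Δ0−h0·(2M0+M1)/6=21/4
seg 1: a=4, c=M1/2=-15/4, d=(M2−M1)/(6·1)=5/4, b=Δ1−h1·(2M1+M2)/6=3/2
t_q=7/4 → seg 1, τ=3/4; S=4+3/2·τ+-15/4·τ²+5/4·τ³=907/256

  seg 0: a=0 b=21/4 c=0 d=-5/4
  seg 1: a=4 b=3/2 c=-15/4 d=5/4
S(7/4) = 907/256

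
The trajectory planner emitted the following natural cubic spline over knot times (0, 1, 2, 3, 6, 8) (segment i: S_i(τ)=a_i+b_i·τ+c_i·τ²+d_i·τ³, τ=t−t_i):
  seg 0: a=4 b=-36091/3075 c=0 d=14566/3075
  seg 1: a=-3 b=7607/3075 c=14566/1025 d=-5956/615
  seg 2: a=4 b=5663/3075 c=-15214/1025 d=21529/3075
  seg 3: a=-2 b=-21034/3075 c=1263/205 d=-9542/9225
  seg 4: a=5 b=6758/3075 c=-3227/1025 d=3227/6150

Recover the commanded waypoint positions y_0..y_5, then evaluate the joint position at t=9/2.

y_0 = S_0(0) = a_0 = 4
y_1 = S_1(0) = a_1 = -3
y_2 = S_2(0) = a_2 = 4
y_3 = S_3(0) = a_3 = -2
y_4 = S_4(0) = a_4 = 5
y_5 = S_4(2) = 1
t_q=9/2 is in segment 3 (τ=3/2); S_3(τ)=-3873/2050

y_0=4 y_1=-3 y_2=4 y_3=-2 y_4=5 y_5=1
S(9/2) = -3873/2050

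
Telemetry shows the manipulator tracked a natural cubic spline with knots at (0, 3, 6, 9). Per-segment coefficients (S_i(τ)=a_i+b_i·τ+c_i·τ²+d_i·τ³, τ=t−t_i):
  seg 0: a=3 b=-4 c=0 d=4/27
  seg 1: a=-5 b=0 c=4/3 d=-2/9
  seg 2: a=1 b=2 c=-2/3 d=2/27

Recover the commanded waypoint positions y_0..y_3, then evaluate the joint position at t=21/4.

y_0=3 y_1=-5 y_2=1 y_3=3
S(21/4) = -25/32

y_0 = S_0(0) = a_0 = 3
y_1 = S_1(0) = a_1 = -5
y_2 = S_2(0) = a_2 = 1
y_3 = S_2(3) = 3
t_q=21/4 is in segment 1 (τ=9/4); S_1(τ)=-25/32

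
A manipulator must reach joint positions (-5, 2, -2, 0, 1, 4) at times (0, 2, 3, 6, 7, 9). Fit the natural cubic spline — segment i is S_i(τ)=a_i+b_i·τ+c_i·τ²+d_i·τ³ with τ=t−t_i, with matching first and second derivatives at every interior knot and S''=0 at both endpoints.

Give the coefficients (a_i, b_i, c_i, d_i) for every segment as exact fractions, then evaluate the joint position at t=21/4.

Δ: Δ0=7/2, Δ1=-4, Δ2=2/3, Δ3=1, Δ4=3/2
row 1: diag=6, rhs=-45; c'=1/6, d'=-15/2
row 2: denom=8−1·1/6=47/6; d'=(28−1·-15/2)/(47/6)=213/47
row 3: denom=8−3·18/47=322/47; d'=(2−3·213/47)/(322/47)=-545/322
row 4: denom=6−1·47/322=1885/322; d'=(3−1·-545/322)/(1885/322)=1511/1885
back: M4=1511/1885
back: M3=-545/322−47/322·1511/1885=-3411/1885
back: M2=213/47−18/47·-3411/1885=9849/1885
back: M1=-15/2−1/6·9849/1885=-15779/1885
M: M0=0, M1=-15779/1885, M2=9849/1885, M3=-3411/1885, M4=1511/1885, M5=0
seg 0: a=-5, c=M0/2=0, d=(M1−M0)/(6·2)=-15779/22620, b=Δ0−h0·(2M0+M1)/6=71143/11310
seg 1: a=2, c=M1/2=-15779/3770, d=(M2−M1)/(6·1)=12814/5655, b=Δ1−h1·(2M1+M2)/6=-23531/11310
seg 2: a=-2, c=M2/2=9849/3770, d=(M3−M2)/(6·3)=-34/87, b=Δ2−h2·(2M2+M3)/6=-41321/11310
seg 3: a=0, c=M3/2=-3411/3770, d=(M4−M3)/(6·1)=2461/5655, b=Δ3−h3·(2M3+M4)/6=16621/11310
seg 4: a=1, c=M4/2=1511/3770, d=(M5−M4)/(6·2)=-1511/22620, b=Δ4−h4·(2M4+M5)/6=10921/11310
t_q=21/4 → seg 2, τ=9/4; S=-2+-41321/11310·τ+9849/3770·τ²+-34/87·τ³=-43619/30160

  seg 0: a=-5 b=71143/11310 c=0 d=-15779/22620
  seg 1: a=2 b=-23531/11310 c=-15779/3770 d=12814/5655
  seg 2: a=-2 b=-41321/11310 c=9849/3770 d=-34/87
  seg 3: a=0 b=16621/11310 c=-3411/3770 d=2461/5655
  seg 4: a=1 b=10921/11310 c=1511/3770 d=-1511/22620
S(21/4) = -43619/30160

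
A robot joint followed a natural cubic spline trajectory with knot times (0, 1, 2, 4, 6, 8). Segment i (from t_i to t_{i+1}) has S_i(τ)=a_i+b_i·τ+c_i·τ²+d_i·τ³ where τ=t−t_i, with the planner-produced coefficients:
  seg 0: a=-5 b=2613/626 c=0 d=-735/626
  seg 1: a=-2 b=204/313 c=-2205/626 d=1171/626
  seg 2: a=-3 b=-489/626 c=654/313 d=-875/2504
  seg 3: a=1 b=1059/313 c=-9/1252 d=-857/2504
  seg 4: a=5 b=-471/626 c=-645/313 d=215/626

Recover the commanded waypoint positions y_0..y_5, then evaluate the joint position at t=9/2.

y_0=-5 y_1=-2 y_2=-3 y_3=1 y_4=5 y_5=-2
S(9/2) = 53027/20032

y_0 = S_0(0) = a_0 = -5
y_1 = S_1(0) = a_1 = -2
y_2 = S_2(0) = a_2 = -3
y_3 = S_3(0) = a_3 = 1
y_4 = S_4(0) = a_4 = 5
y_5 = S_4(2) = -2
t_q=9/2 is in segment 3 (τ=1/2); S_3(τ)=53027/20032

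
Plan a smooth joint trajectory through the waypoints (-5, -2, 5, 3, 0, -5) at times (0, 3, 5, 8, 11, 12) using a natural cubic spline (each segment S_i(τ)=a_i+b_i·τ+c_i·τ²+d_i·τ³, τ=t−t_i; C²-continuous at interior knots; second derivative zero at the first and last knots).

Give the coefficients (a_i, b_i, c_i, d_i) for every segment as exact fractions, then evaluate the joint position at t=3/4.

Δ: Δ0=1, Δ1=7/2, Δ2=-2/3, Δ3=-1, Δ4=-5
row 1: diag=10, rhs=15; c'=1/5, d'=3/2
row 2: denom=10−2·1/5=48/5; d'=(-25−2·3/2)/(48/5)=-35/12
row 3: denom=12−3·5/16=177/16; d'=(-2−3·-35/12)/(177/16)=36/59
row 4: denom=8−3·16/59=424/59; d'=(-24−3·36/59)/(424/59)=-381/106
back: M4=-381/106
back: M3=36/59−16/59·-381/106=84/53
back: M2=-35/12−5/16·84/53=-1085/318
back: M1=3/2−1/5·-1085/318=347/159
M: M0=0, M1=347/159, M2=-1085/318, M3=84/53, M4=-381/106, M5=0
seg 0: a=-5, c=M0/2=0, d=(M1−M0)/(6·3)=347/2862, b=Δ0−h0·(2M0+M1)/6=-29/318
seg 1: a=-2, c=M1/2=347/318, d=(M2−M1)/(6·2)=-593/1272, b=Δ1−h1·(2M1+M2)/6=506/159
seg 2: a=5, c=M2/2=-1085/636, d=(M3−M2)/(6·3)=1589/5724, b=Δ2−h2·(2M2+M3)/6=207/106
seg 3: a=3, c=M3/2=42/53, d=(M4−M3)/(6·3)=-61/212, b=Δ3−h3·(2M3+M4)/6=-167/212
seg 4: a=0, c=M4/2=-381/212, d=(M5−M4)/(6·1)=127/212, b=Δ4−h4·(2M4+M5)/6=-403/106
t_q=3/4 → seg 0, τ=3/4; S=-5+-29/318·τ+0·τ²+347/2862·τ³=-34037/6784

  seg 0: a=-5 b=-29/318 c=0 d=347/2862
  seg 1: a=-2 b=506/159 c=347/318 d=-593/1272
  seg 2: a=5 b=207/106 c=-1085/636 d=1589/5724
  seg 3: a=3 b=-167/212 c=42/53 d=-61/212
  seg 4: a=0 b=-403/106 c=-381/212 d=127/212
S(3/4) = -34037/6784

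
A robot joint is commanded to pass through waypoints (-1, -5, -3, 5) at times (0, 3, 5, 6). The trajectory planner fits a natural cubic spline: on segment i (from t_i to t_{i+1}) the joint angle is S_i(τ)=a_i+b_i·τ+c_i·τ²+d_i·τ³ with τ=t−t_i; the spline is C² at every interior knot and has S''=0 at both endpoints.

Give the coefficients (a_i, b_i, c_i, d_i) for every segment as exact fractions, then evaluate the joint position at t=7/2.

Δ: Δ0=-4/3, Δ1=1, Δ2=8
row 1: diag=10, rhs=14; c'=1/5, d'=7/5
row 2: denom=6−2·1/5=28/5; d'=(42−2·7/5)/(28/5)=7
back: M2=7
back: M1=7/5−1/5·7=0
M: M0=0, M1=0, M2=7, M3=0
seg 0: a=-1, c=M0/2=0, d=(M1−M0)/(6·3)=0, b=Δ0−h0·(2M0+M1)/6=-4/3
seg 1: a=-5, c=M1/2=0, d=(M2−M1)/(6·2)=7/12, b=Δ1−h1·(2M1+M2)/6=-4/3
seg 2: a=-3, c=M2/2=7/2, d=(M3−M2)/(6·1)=-7/6, b=Δ2−h2·(2M2+M3)/6=17/3
t_q=7/2 → seg 1, τ=1/2; S=-5+-4/3·τ+0·τ²+7/12·τ³=-179/32

  seg 0: a=-1 b=-4/3 c=0 d=0
  seg 1: a=-5 b=-4/3 c=0 d=7/12
  seg 2: a=-3 b=17/3 c=7/2 d=-7/6
S(7/2) = -179/32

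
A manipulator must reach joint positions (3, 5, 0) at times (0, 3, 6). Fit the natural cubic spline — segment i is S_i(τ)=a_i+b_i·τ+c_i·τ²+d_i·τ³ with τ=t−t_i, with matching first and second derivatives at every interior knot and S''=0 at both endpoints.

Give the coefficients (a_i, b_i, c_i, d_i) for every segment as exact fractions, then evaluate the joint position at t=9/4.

Δ: Δ0=2/3, Δ1=-5/3
row 1: diag=12, rhs=-14; c'=1/4, d'=-7/6
back: M1=-7/6
M: M0=0, M1=-7/6, M2=0
seg 0: a=3, c=M0/2=0, d=(M1−M0)/(6·3)=-7/108, b=Δ0−h0·(2M0+M1)/6=5/4
seg 1: a=5, c=M1/2=-7/12, d=(M2−M1)/(6·3)=7/108, b=Δ1−h1·(2M1+M2)/6=-1/2
t_q=9/4 → seg 0, τ=9/4; S=3+5/4·τ+0·τ²+-7/108·τ³=1299/256

  seg 0: a=3 b=5/4 c=0 d=-7/108
  seg 1: a=5 b=-1/2 c=-7/12 d=7/108
S(9/4) = 1299/256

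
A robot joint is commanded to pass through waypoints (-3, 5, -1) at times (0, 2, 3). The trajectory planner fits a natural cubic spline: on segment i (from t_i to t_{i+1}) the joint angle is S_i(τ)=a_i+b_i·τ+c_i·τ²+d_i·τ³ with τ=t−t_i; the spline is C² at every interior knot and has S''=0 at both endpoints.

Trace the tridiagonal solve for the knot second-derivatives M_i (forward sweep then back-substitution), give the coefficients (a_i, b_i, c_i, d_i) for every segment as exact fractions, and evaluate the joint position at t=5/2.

  seg 0: a=-3 b=22/3 c=0 d=-5/6
  seg 1: a=5 b=-8/3 c=-5 d=5/3
S(5/2) = 21/8

Δ: Δ0=4, Δ1=-6
row 1: diag=6, rhs=-60; c'=1/6, d'=-10
back: M1=-10
M: M0=0, M1=-10, M2=0
seg 0: a=-3, c=M0/2=0, d=(M1−M0)/(6·2)=-5/6, b=Δ0−h0·(2M0+M1)/6=22/3
seg 1: a=5, c=M1/2=-5, d=(M2−M1)/(6·1)=5/3, b=Δ1−h1·(2M1+M2)/6=-8/3
t_q=5/2 → seg 1, τ=1/2; S=5+-8/3·τ+-5·τ²+5/3·τ³=21/8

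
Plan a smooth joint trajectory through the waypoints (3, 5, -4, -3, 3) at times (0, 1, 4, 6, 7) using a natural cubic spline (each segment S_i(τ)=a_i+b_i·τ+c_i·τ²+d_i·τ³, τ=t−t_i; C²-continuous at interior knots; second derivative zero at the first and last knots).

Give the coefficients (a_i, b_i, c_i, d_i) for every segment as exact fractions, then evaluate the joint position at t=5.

  seg 0: a=3 b=549/197 c=0 d=-155/197
  seg 1: a=5 b=84/197 c=-465/197 d=80/197
  seg 2: a=-4 b=-546/197 c=255/197 d=269/1576
  seg 3: a=-3 b=1755/394 c=1827/788 d=-609/788
S(5) = -8363/1576

Δ: Δ0=2, Δ1=-3, Δ2=1/2, Δ3=6
row 1: diag=8, rhs=-30; c'=3/8, d'=-15/4
row 2: denom=10−3·3/8=71/8; d'=(21−3·-15/4)/(71/8)=258/71
row 3: denom=6−2·16/71=394/71; d'=(33−2·258/71)/(394/71)=1827/394
back: M3=1827/394
back: M2=258/71−16/71·1827/394=510/197
back: M1=-15/4−3/8·510/197=-930/197
M: M0=0, M1=-930/197, M2=510/197, M3=1827/394, M4=0
seg 0: a=3, c=M0/2=0, d=(M1−M0)/(6·1)=-155/197, b=Δ0−h0·(2M0+M1)/6=549/197
seg 1: a=5, c=M1/2=-465/197, d=(M2−M1)/(6·3)=80/197, b=Δ1−h1·(2M1+M2)/6=84/197
seg 2: a=-4, c=M2/2=255/197, d=(M3−M2)/(6·2)=269/1576, b=Δ2−h2·(2M2+M3)/6=-546/197
seg 3: a=-3, c=M3/2=1827/788, d=(M4−M3)/(6·1)=-609/788, b=Δ3−h3·(2M3+M4)/6=1755/394
t_q=5 → seg 2, τ=1; S=-4+-546/197·τ+255/197·τ²+269/1576·τ³=-8363/1576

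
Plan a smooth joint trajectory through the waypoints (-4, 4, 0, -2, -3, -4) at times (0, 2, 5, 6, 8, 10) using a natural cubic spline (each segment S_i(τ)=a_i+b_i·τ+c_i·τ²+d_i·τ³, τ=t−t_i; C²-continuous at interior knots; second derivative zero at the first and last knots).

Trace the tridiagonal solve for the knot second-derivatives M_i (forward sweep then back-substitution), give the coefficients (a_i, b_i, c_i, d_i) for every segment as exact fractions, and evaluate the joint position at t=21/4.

  seg 0: a=-4 b=11698/2283 c=0 d=-1283/4566
  seg 1: a=4 b=4000/2283 c=-1283/761 d=1501/6849
  seg 2: a=0 b=-5585/2283 c=218/761 d=365/2283
  seg 3: a=-2 b=-3182/2283 c=583/761 d=-2915/18264
  seg 4: a=-3 b=-1117/4566 c=-583/3044 d=583/18264
S(21/4) = -28793/48704

Δ: Δ0=4, Δ1=-4/3, Δ2=-2, Δ3=-1/2, Δ4=-1/2
row 1: diag=10, rhs=-32; c'=3/10, d'=-16/5
row 2: denom=8−3·3/10=71/10; d'=(-4−3·-16/5)/(71/10)=56/71
row 3: denom=6−1·10/71=416/71; d'=(9−1·56/71)/(416/71)=583/416
row 4: denom=8−2·71/208=761/104; d'=(0−2·583/416)/(761/104)=-583/1522
back: M4=-583/1522
back: M3=583/416−71/208·-583/1522=1166/761
back: M2=56/71−10/71·1166/761=436/761
back: M1=-16/5−3/10·436/761=-2566/761
M: M0=0, M1=-2566/761, M2=436/761, M3=1166/761, M4=-583/1522, M5=0
seg 0: a=-4, c=M0/2=0, d=(M1−M0)/(6·2)=-1283/4566, b=Δ0−h0·(2M0+M1)/6=11698/2283
seg 1: a=4, c=M1/2=-1283/761, d=(M2−M1)/(6·3)=1501/6849, b=Δ1−h1·(2M1+M2)/6=4000/2283
seg 2: a=0, c=M2/2=218/761, d=(M3−M2)/(6·1)=365/2283, b=Δ2−h2·(2M2+M3)/6=-5585/2283
seg 3: a=-2, c=M3/2=583/761, d=(M4−M3)/(6·2)=-2915/18264, b=Δ3−h3·(2M3+M4)/6=-3182/2283
seg 4: a=-3, c=M4/2=-583/3044, d=(M5−M4)/(6·2)=583/18264, b=Δ4−h4·(2M4+M5)/6=-1117/4566
t_q=21/4 → seg 2, τ=1/4; S=0+-5585/2283·τ+218/761·τ²+365/2283·τ³=-28793/48704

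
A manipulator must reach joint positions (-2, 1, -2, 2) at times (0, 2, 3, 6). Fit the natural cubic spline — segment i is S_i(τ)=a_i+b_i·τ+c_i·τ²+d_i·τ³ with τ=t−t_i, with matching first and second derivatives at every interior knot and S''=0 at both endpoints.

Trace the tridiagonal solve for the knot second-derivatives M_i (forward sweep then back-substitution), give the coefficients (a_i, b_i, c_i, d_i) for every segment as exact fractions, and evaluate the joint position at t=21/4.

  seg 0: a=-2 b=907/282 c=0 d=-121/282
  seg 1: a=1 b=-545/282 c=-121/47 d=425/282
  seg 2: a=-2 b=-361/141 c=183/94 d=-61/282
S(21/4) = -2219/6016

Δ: Δ0=3/2, Δ1=-3, Δ2=4/3
row 1: diag=6, rhs=-27; c'=1/6, d'=-9/2
row 2: denom=8−1·1/6=47/6; d'=(26−1·-9/2)/(47/6)=183/47
back: M2=183/47
back: M1=-9/2−1/6·183/47=-242/47
M: M0=0, M1=-242/47, M2=183/47, M3=0
seg 0: a=-2, c=M0/2=0, d=(M1−M0)/(6·2)=-121/282, b=Δ0−h0·(2M0+M1)/6=907/282
seg 1: a=1, c=M1/2=-121/47, d=(M2−M1)/(6·1)=425/282, b=Δ1−h1·(2M1+M2)/6=-545/282
seg 2: a=-2, c=M2/2=183/94, d=(M3−M2)/(6·3)=-61/282, b=Δ2−h2·(2M2+M3)/6=-361/141
t_q=21/4 → seg 2, τ=9/4; S=-2+-361/141·τ+183/94·τ²+-61/282·τ³=-2219/6016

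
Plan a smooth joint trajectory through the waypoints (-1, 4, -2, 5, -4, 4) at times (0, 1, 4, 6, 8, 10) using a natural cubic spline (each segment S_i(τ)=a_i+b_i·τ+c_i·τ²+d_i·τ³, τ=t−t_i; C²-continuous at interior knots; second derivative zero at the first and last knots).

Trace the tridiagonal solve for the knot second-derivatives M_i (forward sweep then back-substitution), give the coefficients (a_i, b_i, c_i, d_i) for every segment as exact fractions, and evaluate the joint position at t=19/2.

Δ: Δ0=5, Δ1=-2, Δ2=7/2, Δ3=-9/2, Δ4=4
row 1: diag=8, rhs=-42; c'=3/8, d'=-21/4
row 2: denom=10−3·3/8=71/8; d'=(33−3·-21/4)/(71/8)=390/71
row 3: denom=8−2·16/71=536/71; d'=(-48−2·390/71)/(536/71)=-1047/134
row 4: denom=8−2·71/268=1001/134; d'=(51−2·-1047/134)/(1001/134)=8928/1001
back: M4=8928/1001
back: M3=-1047/134−71/268·8928/1001=-20373/2002
back: M2=390/71−16/71·-20373/2002=7794/1001
back: M1=-21/4−3/8·7794/1001=-8178/1001
M: M0=0, M1=-8178/1001, M2=7794/1001, M3=-20373/2002, M4=8928/1001, M5=0
seg 0: a=-1, c=M0/2=0, d=(M1−M0)/(6·1)=-1363/1001, b=Δ0−h0·(2M0+M1)/6=6368/1001
seg 1: a=4, c=M1/2=-4089/1001, d=(M2−M1)/(6·3)=242/273, b=Δ1−h1·(2M1+M2)/6=2279/1001
seg 2: a=-2, c=M2/2=3897/1001, d=(M3−M2)/(6·2)=-11987/8008, b=Δ2−h2·(2M2+M3)/6=131/77
seg 3: a=5, c=M3/2=-20373/4004, d=(M4−M3)/(6·2)=12743/8008, b=Δ3−h3·(2M3+M4)/6=-197/286
seg 4: a=-4, c=M4/2=4464/1001, d=(M5−M4)/(6·2)=-744/1001, b=Δ4−h4·(2M4+M5)/6=-1948/1001
t_q=19/2 → seg 4, τ=3/2; S=-4+-1948/1001·τ+4464/1001·τ²+-744/1001·τ³=607/1001

  seg 0: a=-1 b=6368/1001 c=0 d=-1363/1001
  seg 1: a=4 b=2279/1001 c=-4089/1001 d=242/273
  seg 2: a=-2 b=131/77 c=3897/1001 d=-11987/8008
  seg 3: a=5 b=-197/286 c=-20373/4004 d=12743/8008
  seg 4: a=-4 b=-1948/1001 c=4464/1001 d=-744/1001
S(19/2) = 607/1001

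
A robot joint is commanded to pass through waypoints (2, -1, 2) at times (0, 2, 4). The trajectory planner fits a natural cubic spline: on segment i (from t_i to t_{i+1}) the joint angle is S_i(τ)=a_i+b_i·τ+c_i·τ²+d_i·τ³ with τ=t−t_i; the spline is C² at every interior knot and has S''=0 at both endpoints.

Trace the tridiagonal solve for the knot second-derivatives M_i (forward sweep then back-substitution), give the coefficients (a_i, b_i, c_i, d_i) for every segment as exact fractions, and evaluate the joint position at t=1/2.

  seg 0: a=2 b=-9/4 c=0 d=3/16
  seg 1: a=-1 b=0 c=9/8 d=-3/16
S(1/2) = 115/128

Δ: Δ0=-3/2, Δ1=3/2
row 1: diag=8, rhs=18; c'=1/4, d'=9/4
back: M1=9/4
M: M0=0, M1=9/4, M2=0
seg 0: a=2, c=M0/2=0, d=(M1−M0)/(6·2)=3/16, b=Δ0−h0·(2M0+M1)/6=-9/4
seg 1: a=-1, c=M1/2=9/8, d=(M2−M1)/(6·2)=-3/16, b=Δ1−h1·(2M1+M2)/6=0
t_q=1/2 → seg 0, τ=1/2; S=2+-9/4·τ+0·τ²+3/16·τ³=115/128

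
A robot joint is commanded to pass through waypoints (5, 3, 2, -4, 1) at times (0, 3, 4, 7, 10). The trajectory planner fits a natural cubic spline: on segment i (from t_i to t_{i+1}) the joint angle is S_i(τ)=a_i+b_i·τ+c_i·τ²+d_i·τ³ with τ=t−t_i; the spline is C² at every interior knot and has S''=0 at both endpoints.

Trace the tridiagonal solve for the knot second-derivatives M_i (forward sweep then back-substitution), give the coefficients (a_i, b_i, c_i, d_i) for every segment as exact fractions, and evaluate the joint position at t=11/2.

Δ: Δ0=-2/3, Δ1=-1, Δ2=-2, Δ3=5/3
row 1: diag=8, rhs=-2; c'=1/8, d'=-1/4
row 2: denom=8−1·1/8=63/8; d'=(-6−1·-1/4)/(63/8)=-46/63
row 3: denom=12−3·8/21=76/7; d'=(22−3·-46/63)/(76/7)=127/57
back: M3=127/57
back: M2=-46/63−8/21·127/57=-30/19
back: M1=-1/4−1/8·-30/19=-1/19
M: M0=0, M1=-1/19, M2=-30/19, M3=127/57, M4=0
seg 0: a=5, c=M0/2=0, d=(M1−M0)/(6·3)=-1/342, b=Δ0−h0·(2M0+M1)/6=-73/114
seg 1: a=3, c=M1/2=-1/38, d=(M2−M1)/(6·1)=-29/114, b=Δ1−h1·(2M1+M2)/6=-41/57
seg 2: a=2, c=M2/2=-15/19, d=(M3−M2)/(6·3)=217/1026, b=Δ2−h2·(2M2+M3)/6=-175/114
seg 3: a=-4, c=M3/2=127/114, d=(M4−M3)/(6·3)=-127/1026, b=Δ3−h3·(2M3+M4)/6=-32/57
t_q=11/2 → seg 2, τ=3/2; S=2+-175/114·τ+-15/19·τ²+217/1026·τ³=-415/304

  seg 0: a=5 b=-73/114 c=0 d=-1/342
  seg 1: a=3 b=-41/57 c=-1/38 d=-29/114
  seg 2: a=2 b=-175/114 c=-15/19 d=217/1026
  seg 3: a=-4 b=-32/57 c=127/114 d=-127/1026
S(11/2) = -415/304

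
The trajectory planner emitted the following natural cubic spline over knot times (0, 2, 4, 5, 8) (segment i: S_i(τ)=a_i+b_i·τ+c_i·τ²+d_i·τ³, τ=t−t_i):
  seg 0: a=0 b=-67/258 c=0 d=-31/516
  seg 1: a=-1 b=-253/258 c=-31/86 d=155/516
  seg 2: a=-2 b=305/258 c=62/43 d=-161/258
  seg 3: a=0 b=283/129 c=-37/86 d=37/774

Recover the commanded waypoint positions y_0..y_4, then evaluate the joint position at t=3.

y_0 = S_0(0) = a_0 = 0
y_1 = S_1(0) = a_1 = -1
y_2 = S_2(0) = a_2 = -2
y_3 = S_3(0) = a_3 = 0
y_4 = S_3(3) = 4
t_q=3 is in segment 1 (τ=1); S_1(τ)=-351/172

y_0=0 y_1=-1 y_2=-2 y_3=0 y_4=4
S(3) = -351/172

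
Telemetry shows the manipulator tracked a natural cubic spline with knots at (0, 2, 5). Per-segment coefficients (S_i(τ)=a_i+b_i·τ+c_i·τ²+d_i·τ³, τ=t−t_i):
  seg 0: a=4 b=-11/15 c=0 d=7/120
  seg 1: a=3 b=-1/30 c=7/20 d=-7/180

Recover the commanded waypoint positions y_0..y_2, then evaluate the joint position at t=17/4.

y_0=4 y_1=3 y_2=5
S(17/4) = 1089/256

y_0 = S_0(0) = a_0 = 4
y_1 = S_1(0) = a_1 = 3
y_2 = S_1(3) = 5
t_q=17/4 is in segment 1 (τ=9/4); S_1(τ)=1089/256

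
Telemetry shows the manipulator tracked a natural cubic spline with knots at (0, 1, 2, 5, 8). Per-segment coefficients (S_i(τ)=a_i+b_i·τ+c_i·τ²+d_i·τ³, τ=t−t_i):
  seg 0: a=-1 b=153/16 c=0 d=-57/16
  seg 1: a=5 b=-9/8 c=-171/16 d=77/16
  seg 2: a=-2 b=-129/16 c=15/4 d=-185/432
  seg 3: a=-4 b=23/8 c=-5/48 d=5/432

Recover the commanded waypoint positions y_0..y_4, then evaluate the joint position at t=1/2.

y_0=-1 y_1=5 y_2=-2 y_3=-4 y_4=4
S(1/2) = 427/128

y_0 = S_0(0) = a_0 = -1
y_1 = S_1(0) = a_1 = 5
y_2 = S_2(0) = a_2 = -2
y_3 = S_3(0) = a_3 = -4
y_4 = S_3(3) = 4
t_q=1/2 is in segment 0 (τ=1/2); S_0(τ)=427/128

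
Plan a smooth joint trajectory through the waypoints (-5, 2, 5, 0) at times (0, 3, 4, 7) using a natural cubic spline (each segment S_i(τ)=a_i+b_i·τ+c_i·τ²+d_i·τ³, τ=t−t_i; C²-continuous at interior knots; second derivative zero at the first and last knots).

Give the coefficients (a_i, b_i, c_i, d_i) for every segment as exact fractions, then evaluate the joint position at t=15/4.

Δ: Δ0=7/3, Δ1=3, Δ2=-5/3
row 1: diag=8, rhs=4; c'=1/8, d'=1/2
row 2: denom=8−1·1/8=63/8; d'=(-28−1·1/2)/(63/8)=-76/21
back: M2=-76/21
back: M1=1/2−1/8·-76/21=20/21
M: M0=0, M1=20/21, M2=-76/21, M3=0
seg 0: a=-5, c=M0/2=0, d=(M1−M0)/(6·3)=10/189, b=Δ0−h0·(2M0+M1)/6=13/7
seg 1: a=2, c=M1/2=10/21, d=(M2−M1)/(6·1)=-16/21, b=Δ1−h1·(2M1+M2)/6=23/7
seg 2: a=5, c=M2/2=-38/21, d=(M3−M2)/(6·3)=38/189, b=Δ2−h2·(2M2+M3)/6=41/21
t_q=15/4 → seg 1, τ=3/4; S=2+23/7·τ+10/21·τ²+-16/21·τ³=247/56

  seg 0: a=-5 b=13/7 c=0 d=10/189
  seg 1: a=2 b=23/7 c=10/21 d=-16/21
  seg 2: a=5 b=41/21 c=-38/21 d=38/189
S(15/4) = 247/56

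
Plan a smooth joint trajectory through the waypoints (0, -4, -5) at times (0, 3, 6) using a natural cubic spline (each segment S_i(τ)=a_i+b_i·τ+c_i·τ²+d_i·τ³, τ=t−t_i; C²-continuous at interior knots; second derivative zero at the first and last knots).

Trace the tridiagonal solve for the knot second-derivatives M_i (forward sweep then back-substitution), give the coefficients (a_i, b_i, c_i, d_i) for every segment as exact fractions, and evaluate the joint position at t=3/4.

Δ: Δ0=-4/3, Δ1=-1/3
row 1: diag=12, rhs=6; c'=1/4, d'=1/2
back: M1=1/2
M: M0=0, M1=1/2, M2=0
seg 0: a=0, c=M0/2=0, d=(M1−M0)/(6·3)=1/36, b=Δ0−h0·(2M0+M1)/6=-19/12
seg 1: a=-4, c=M1/2=1/4, d=(M2−M1)/(6·3)=-1/36, b=Δ1−h1·(2M1+M2)/6=-5/6
t_q=3/4 → seg 0, τ=3/4; S=0+-19/12·τ+0·τ²+1/36·τ³=-301/256

  seg 0: a=0 b=-19/12 c=0 d=1/36
  seg 1: a=-4 b=-5/6 c=1/4 d=-1/36
S(3/4) = -301/256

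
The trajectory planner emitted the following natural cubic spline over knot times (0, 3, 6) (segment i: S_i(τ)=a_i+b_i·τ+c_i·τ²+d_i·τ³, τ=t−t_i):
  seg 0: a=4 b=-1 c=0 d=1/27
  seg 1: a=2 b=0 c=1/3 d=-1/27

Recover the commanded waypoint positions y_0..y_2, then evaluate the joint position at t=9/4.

y_0=4 y_1=2 y_2=4
S(9/4) = 139/64

y_0 = S_0(0) = a_0 = 4
y_1 = S_1(0) = a_1 = 2
y_2 = S_1(3) = 4
t_q=9/4 is in segment 0 (τ=9/4); S_0(τ)=139/64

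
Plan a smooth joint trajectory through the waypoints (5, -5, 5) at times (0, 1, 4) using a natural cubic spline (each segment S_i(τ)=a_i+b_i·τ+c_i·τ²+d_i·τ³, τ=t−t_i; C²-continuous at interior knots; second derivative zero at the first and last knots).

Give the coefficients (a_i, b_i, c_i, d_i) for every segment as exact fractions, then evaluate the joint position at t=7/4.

  seg 0: a=5 b=-35/3 c=0 d=5/3
  seg 1: a=-5 b=-20/3 c=5 d=-5/9
S(7/4) = -475/64

Δ: Δ0=-10, Δ1=10/3
row 1: diag=8, rhs=80; c'=3/8, d'=10
back: M1=10
M: M0=0, M1=10, M2=0
seg 0: a=5, c=M0/2=0, d=(M1−M0)/(6·1)=5/3, b=Δ0−h0·(2M0+M1)/6=-35/3
seg 1: a=-5, c=M1/2=5, d=(M2−M1)/(6·3)=-5/9, b=Δ1−h1·(2M1+M2)/6=-20/3
t_q=7/4 → seg 1, τ=3/4; S=-5+-20/3·τ+5·τ²+-5/9·τ³=-475/64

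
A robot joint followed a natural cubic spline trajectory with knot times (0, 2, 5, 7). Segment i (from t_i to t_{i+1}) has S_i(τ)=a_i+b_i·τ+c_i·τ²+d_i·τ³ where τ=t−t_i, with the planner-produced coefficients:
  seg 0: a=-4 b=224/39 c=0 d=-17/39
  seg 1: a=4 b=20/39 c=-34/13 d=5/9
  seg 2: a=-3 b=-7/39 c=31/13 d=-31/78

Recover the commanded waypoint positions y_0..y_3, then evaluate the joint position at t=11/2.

y_0 = S_0(0) = a_0 = -4
y_1 = S_1(0) = a_1 = 4
y_2 = S_2(0) = a_2 = -3
y_3 = S_2(2) = 3
t_q=11/2 is in segment 2 (τ=1/2); S_2(τ)=-529/208

y_0=-4 y_1=4 y_2=-3 y_3=3
S(11/2) = -529/208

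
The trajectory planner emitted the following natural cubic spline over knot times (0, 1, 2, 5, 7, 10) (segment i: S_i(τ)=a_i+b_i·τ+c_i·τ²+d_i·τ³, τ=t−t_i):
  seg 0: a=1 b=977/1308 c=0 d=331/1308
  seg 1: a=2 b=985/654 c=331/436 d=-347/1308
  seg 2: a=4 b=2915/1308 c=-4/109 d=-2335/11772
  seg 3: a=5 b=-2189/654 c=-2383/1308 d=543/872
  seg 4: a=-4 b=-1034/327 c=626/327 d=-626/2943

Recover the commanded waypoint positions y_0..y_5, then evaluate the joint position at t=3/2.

y_0=1 y_1=2 y_2=4 y_3=5 y_4=-4 y_5=-2
S(3/2) = 10149/3488

y_0 = S_0(0) = a_0 = 1
y_1 = S_1(0) = a_1 = 2
y_2 = S_2(0) = a_2 = 4
y_3 = S_3(0) = a_3 = 5
y_4 = S_4(0) = a_4 = -4
y_5 = S_4(3) = -2
t_q=3/2 is in segment 1 (τ=1/2); S_1(τ)=10149/3488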